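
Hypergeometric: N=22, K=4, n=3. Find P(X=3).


P(X=3) = C(4,3)*C(18,0) / C(22,3)
= 4*1 / 1540
= 4/1540 = 1/385

1/385


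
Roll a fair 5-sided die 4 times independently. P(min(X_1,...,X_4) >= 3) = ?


P(min >= 3) = P(all X_i >= 3) = (P(X_1 >= 3))^4
= (3/5)^4 = 81/625

81/625


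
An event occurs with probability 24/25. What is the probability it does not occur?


P(A') = 1 - P(A) = 1 - 24/25 = 1/25

1/25


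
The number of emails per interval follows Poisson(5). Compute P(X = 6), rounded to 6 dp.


P(X=6) = e^(-5) * 5^6 / 6!
≈ 0.006737946999 * 15625 / 720
≈ 0.146223

0.146223


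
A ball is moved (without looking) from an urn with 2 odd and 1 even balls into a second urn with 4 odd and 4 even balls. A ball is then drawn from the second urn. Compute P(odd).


P(transfer odd) = 2/3; P(transfer even) = 1/3
If odd transferred: Urn II has 5 odd of 9, so P(odd|odd moved) = 5/9
If even transferred: Urn II has 4 odd of 9, so P(odd|even moved) = 4/9
By total probability: P(odd) = 2/3*5/9 + 1/3*4/9 = 14/27

14/27


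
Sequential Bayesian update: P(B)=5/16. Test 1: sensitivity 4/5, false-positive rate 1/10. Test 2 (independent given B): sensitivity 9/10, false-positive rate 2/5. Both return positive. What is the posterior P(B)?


After test 1: P(+) = 4/5*5/16 + 1/10*11/16 = 51/160
P(B|+) = (1/4)/(51/160) = 40/51
After test 2 (use post1 as new prior): P(+) = 9/10*40/51 + 2/5*11/51 = 202/255
P(B|+,+) = (12/17)/(202/255) = 90/101

90/101


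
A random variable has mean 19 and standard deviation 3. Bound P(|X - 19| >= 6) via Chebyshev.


k = 6/3 = 2
Chebyshev: P(|X-mu| >= k*sigma) <= 1/k^2 = 1/2^2 = 1/4

1/4


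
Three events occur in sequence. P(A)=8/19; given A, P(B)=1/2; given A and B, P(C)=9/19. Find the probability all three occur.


P(A∩B∩C) = P(A) * P(B|A) * P(C|A∩B)
= 8/19 * 1/2 * 9/19
= 4/19 * 9/19 = 36/361

36/361


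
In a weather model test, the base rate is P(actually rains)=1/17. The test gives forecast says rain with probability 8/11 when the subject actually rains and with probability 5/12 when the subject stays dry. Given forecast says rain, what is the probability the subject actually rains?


P(A) = P(A|B)P(B) + P(A|B')P(B') = 8/11*1/17 + 5/12*16/17 = 244/561
P(B|A) = P(A|B)P(B)/P(A) = (8/187)/(244/561) = 6/61

6/61


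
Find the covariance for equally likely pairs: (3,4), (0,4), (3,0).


E[X]=2, E[Y]=8/3, E[XY]=4
Cov(X,Y) = E[XY] - E[X]E[Y] = 4 - 2*8/3 = -4/3

-4/3


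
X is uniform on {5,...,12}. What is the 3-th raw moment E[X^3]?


E[X^3] = (1/8) * sum(x^3 for x=5..12)
= 5984/8 = 748

748


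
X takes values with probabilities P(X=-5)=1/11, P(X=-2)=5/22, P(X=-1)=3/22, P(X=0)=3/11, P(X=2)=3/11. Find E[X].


E[X] = sum(x * P(x))
= -5*1/11 - 2*5/22 - 1*3/22 + 0*3/11 + 2*3/11
= -1/2

-1/2


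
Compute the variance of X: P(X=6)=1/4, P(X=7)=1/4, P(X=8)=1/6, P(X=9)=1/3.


E[X] = 91/12, E[X^2] = 707/12
Var(X) = E[X^2] - (E[X])^2 = 707/12 - (91/12)^2 = 203/144

203/144


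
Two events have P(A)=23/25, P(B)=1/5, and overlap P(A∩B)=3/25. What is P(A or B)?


P(A∪B) = P(A) + P(B) - P(A∩B)
= 23/25 + 1/5 - 3/25 = 1

1


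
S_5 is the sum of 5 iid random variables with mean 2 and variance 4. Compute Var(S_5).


By independence, Var(S_n) = n*Var(X_1) = 5*4 = 20

20


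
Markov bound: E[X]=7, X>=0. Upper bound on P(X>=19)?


Markov: P(X >= a) <= E[X]/a
P(X >= 19) <= 7/19

7/19


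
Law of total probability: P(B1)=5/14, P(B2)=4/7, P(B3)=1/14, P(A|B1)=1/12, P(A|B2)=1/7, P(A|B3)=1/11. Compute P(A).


P(A) = P(A|B1)P(B1) + P(A|B2)P(B2) + P(A|B3)P(B3)
= 1/12*5/14 + 1/7*4/7 + 1/11*1/14
= 5/168 + 4/49 + 1/154 = 1525/12936

1525/12936


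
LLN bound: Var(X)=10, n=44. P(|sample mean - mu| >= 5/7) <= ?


Var(Xbar) = Var(X)/n = 10/44
Chebyshev: P(|Xbar-mu| >= 5/7) <= Var(Xbar)/(5/7)^2 = (5/22)/(25/49) = 49/110

49/110


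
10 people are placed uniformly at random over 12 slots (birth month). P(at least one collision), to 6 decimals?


P(all different) = prod((12-i)/12 for i=0..9) = 0.003868
P(at least one match) = 1 - 0.003868 = 0.996132

0.996132


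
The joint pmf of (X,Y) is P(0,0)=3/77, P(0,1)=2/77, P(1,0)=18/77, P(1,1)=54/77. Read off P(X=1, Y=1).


Read from table: P(X=1, Y=1) = 54/77

54/77


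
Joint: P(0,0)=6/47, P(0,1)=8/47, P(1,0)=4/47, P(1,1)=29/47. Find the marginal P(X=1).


P(X=1) = P(1,0)+P(1,1) = 4/47 + 29/47 = 33/47

33/47


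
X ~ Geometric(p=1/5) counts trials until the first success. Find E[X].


For geometric (trials until first success), E[X] = 1/p = 1/(1/5) = 5

5


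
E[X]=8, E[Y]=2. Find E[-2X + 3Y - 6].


E[-2X + 3Y - 6] = -2*E[X] + 3*E[Y] - 6
= (-2)*(8) + (3)*(2) + (-6)
= -16 + 6 - 6 = -16

-16


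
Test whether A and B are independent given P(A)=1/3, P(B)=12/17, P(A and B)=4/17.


P(A)*P(B) = 1/3*12/17 = 4/17
P(A∩B) = 4/17, which equals P(A)P(B), so independent

Yes, A and B are independent


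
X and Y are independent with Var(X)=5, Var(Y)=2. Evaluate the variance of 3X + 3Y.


Independence => Cov(X,Y)=0
Var(3X + 3Y) = 3^2*Var(X) + 3^2*Var(Y)
= 9*5 + 9*2 = 63

63


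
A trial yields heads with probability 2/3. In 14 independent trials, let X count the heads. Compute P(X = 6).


P(X=6) = C(14,6) * p^6 * (1-p)^8
= 3003 * 64/729 * 1/6561
= 64064/1594323

64064/1594323


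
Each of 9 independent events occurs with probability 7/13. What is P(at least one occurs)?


P(at least one) = 1 - P(none)
P(none) = (1 - 7/13)^9 = (6/13)^9 = 10077696/10604499373
P(at least one) = 1 - 10077696/10604499373 = 10594421677/10604499373

10594421677/10604499373


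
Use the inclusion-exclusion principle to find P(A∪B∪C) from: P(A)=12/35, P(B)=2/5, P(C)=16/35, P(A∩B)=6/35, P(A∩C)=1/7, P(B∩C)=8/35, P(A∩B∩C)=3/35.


P(A∪B∪C) = P(A)+P(B)+P(C) - P(AB)-P(AC)-P(BC) + P(ABC)
= 12/35+2/5+16/35 - 6/35-1/7-8/35 + 3/35
= 26/35

26/35


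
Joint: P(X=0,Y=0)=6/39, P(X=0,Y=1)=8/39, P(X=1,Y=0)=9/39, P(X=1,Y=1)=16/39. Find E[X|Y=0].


P(Y=0) = 15/39
E[X|Y=0] = (0*6 + 1*9)/15 = 9/15 = 3/5

3/5


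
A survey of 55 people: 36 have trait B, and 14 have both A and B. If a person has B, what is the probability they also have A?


P(A|B) = P(A∩B)/P(B) = (14/55)/(36/55) = 14/36 = 7/18

7/18


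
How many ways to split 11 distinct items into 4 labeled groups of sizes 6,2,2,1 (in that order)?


11! = 39916800
Denominator: 6!=720 * 2!=2 * 2!=2 * 1!=1
Coefficient = 39916800 / 2880 = 13860

13860


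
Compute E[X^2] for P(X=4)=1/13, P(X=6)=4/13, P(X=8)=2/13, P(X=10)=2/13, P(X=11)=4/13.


E[X^2] = sum(g(x)*P(x))
= 16*1/13 + 36*4/13 + 64*2/13 + 100*2/13 + 121*4/13
= 972/13

972/13


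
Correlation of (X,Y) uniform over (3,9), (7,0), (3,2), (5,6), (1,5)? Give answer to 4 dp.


Cov(X,Y) = -3.1200, Var(X) = 4.1600, Var(Y) = 9.8400
rho = Cov/(sqrt(VarX)*sqrt(VarY)) = -0.4877

-0.4877


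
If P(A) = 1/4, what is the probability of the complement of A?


P(A') = 1 - P(A) = 1 - 1/4 = 3/4

3/4


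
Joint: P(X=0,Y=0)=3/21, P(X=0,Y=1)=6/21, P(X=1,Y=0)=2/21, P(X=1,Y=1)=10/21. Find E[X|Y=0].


P(Y=0) = 5/21
E[X|Y=0] = (0*3 + 1*2)/5 = 2/5

2/5


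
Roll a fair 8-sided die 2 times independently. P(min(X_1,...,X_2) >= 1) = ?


P(min >= 1) = P(all X_i >= 1) = (P(X_1 >= 1))^2
= (8/8)^2 = 1^2 = 1

1


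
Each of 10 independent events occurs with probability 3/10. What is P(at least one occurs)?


P(at least one) = 1 - P(none)
P(none) = (1 - 3/10)^10 = (7/10)^10 = 282475249/10000000000
P(at least one) = 1 - 282475249/10000000000 = 9717524751/10000000000

9717524751/10000000000


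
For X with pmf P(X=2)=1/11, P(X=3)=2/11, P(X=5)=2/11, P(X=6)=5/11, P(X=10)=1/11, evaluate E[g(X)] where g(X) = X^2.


E[X^2] = sum(g(x)*P(x))
= 4*1/11 + 9*2/11 + 25*2/11 + 36*5/11 + 100*1/11
= 32

32


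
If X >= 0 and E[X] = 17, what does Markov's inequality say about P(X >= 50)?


Markov: P(X >= a) <= E[X]/a
P(X >= 50) <= 17/50

17/50


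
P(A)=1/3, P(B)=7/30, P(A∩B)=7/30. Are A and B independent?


P(A)*P(B) = 1/3*7/30 = 7/90
P(A∩B) = 7/30 != 7/90, so not independent

No, A and B are not independent


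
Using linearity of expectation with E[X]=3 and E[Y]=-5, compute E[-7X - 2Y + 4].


E[-7X - 2Y + 4] = -7*E[X] - 2*E[Y] + 4
= (-7)*(3) + (-2)*(-5) + (4)
= -21 + 10 + 4 = -7

-7


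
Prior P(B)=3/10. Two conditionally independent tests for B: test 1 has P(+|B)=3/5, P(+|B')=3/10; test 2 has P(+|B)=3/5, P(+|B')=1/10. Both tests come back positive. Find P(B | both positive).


After test 1: P(+) = 3/5*3/10 + 3/10*7/10 = 39/100
P(B|+) = (9/50)/(39/100) = 6/13
After test 2 (use post1 as new prior): P(+) = 3/5*6/13 + 1/10*7/13 = 43/130
P(B|+,+) = (18/65)/(43/130) = 36/43

36/43


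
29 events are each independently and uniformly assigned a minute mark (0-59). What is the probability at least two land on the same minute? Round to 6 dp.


P(all different) = prod((60-i)/60 for i=0..28) = 0.000275
P(at least one match) = 1 - 0.000275 = 0.999725

0.999725


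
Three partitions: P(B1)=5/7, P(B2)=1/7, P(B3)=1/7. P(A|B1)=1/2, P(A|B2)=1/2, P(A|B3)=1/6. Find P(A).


P(A) = P(A|B1)P(B1) + P(A|B2)P(B2) + P(A|B3)P(B3)
= 1/2*5/7 + 1/2*1/7 + 1/6*1/7
= 5/14 + 1/14 + 1/42 = 19/42

19/42


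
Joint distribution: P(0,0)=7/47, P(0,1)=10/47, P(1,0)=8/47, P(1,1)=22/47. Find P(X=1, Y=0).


Read from table: P(X=1, Y=0) = 8/47

8/47


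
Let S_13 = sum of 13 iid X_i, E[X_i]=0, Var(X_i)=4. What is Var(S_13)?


By independence, Var(S_n) = n*Var(X_1) = 13*4 = 52

52


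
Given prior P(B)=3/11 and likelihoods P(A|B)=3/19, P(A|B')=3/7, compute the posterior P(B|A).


P(A) = P(A|B)P(B) + P(A|B')P(B') = 3/19*3/11 + 3/7*8/11 = 519/1463
P(B|A) = P(A|B)P(B)/P(A) = (9/209)/(519/1463) = 21/173

21/173


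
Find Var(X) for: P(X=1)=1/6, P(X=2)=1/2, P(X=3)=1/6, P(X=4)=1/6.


E[X] = 7/3, E[X^2] = 19/3
Var(X) = E[X^2] - (E[X])^2 = 19/3 - (7/3)^2 = 8/9

8/9


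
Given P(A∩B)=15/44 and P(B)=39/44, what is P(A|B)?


P(A|B) = P(A∩B)/P(B) = (30/88)/(78/88) = 30/78 = 5/13

5/13


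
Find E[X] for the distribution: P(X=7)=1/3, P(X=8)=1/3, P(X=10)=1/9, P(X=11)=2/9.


E[X] = sum(x * P(x))
= 7*1/3 + 8*1/3 + 10*1/9 + 11*2/9
= 77/9

77/9


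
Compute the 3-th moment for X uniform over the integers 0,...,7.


E[X^3] = (1/8) * sum(x^3 for x=0..7)
= 784/8 = 98

98


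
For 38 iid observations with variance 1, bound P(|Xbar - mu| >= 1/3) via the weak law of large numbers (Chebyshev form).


Var(Xbar) = Var(X)/n = 1/38
Chebyshev: P(|Xbar-mu| >= 1/3) <= Var(Xbar)/(1/3)^2 = (1/38)/(1/9) = 9/38

9/38


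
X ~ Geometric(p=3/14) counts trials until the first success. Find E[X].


For geometric (trials until first success), E[X] = 1/p = 1/(3/14) = 14/3

14/3


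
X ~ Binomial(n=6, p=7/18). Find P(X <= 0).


P(X<=0) = P(X=0)
= 1771561/34012224
= 1771561/34012224

1771561/34012224


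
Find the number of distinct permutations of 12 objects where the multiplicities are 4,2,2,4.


12! = 479001600
Denominator: 4!=24 * 2!=2 * 2!=2 * 4!=24
Coefficient = 479001600 / 2304 = 207900

207900


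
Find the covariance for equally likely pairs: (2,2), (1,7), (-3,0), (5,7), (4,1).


E[X]=9/5, E[Y]=17/5, E[XY]=10
Cov(X,Y) = E[XY] - E[X]E[Y] = 10 - 9/5*17/5 = 97/25

97/25


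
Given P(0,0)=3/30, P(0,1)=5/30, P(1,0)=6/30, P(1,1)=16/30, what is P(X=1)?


P(X=1) = P(1,0)+P(1,1) = 6/30 + 16/30 = 22/30 = 11/15

11/15


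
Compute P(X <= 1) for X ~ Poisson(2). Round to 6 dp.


P(X<=1) = e^(-2)*2^0/0! + e^(-2)*2^1/1!
≈ 0.1353352832 + 0.2706705665
= 0.4060058497
≈ 0.406006

0.406006


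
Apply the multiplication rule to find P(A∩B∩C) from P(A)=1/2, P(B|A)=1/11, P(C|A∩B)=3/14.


P(A∩B∩C) = P(A) * P(B|A) * P(C|A∩B)
= 1/2 * 1/11 * 3/14
= 1/22 * 3/14 = 3/308

3/308


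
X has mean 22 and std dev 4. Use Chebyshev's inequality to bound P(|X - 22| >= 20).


k = 20/4 = 5
Chebyshev: P(|X-mu| >= k*sigma) <= 1/k^2 = 1/5^2 = 1/25

1/25


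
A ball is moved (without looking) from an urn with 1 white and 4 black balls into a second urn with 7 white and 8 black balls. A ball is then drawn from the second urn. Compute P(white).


P(transfer white) = 1/5; P(transfer black) = 4/5
If white transferred: Urn II has 8 white of 16, so P(white|white moved) = 1/2
If black transferred: Urn II has 7 white of 16, so P(white|black moved) = 7/16
By total probability: P(white) = 1/5*1/2 + 4/5*7/16 = 9/20

9/20


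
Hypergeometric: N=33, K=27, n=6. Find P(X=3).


P(X=3) = C(27,3)*C(6,3) / C(33,6)
= 2925*20 / 1107568
= 58500/1107568 = 14625/276892

14625/276892


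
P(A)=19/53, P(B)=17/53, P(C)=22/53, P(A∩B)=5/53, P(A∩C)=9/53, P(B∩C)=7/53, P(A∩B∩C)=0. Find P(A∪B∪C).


P(A∪B∪C) = P(A)+P(B)+P(C) - P(AB)-P(AC)-P(BC) + P(ABC)
= 19/53+17/53+22/53 - 5/53-9/53-7/53 + 0
= 37/53

37/53


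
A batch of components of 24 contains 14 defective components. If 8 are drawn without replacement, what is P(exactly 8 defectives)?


P(X=8) = C(14,8)*C(10,0) / C(24,8)
= 3003*1 / 735471
= 3003/735471 = 91/22287

91/22287


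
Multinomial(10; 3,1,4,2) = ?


10! = 3628800
Denominator: 3!=6 * 1!=1 * 4!=24 * 2!=2
Coefficient = 3628800 / 288 = 12600

12600


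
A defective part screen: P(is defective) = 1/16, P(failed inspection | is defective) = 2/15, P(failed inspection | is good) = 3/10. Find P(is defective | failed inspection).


P(A) = P(A|B)P(B) + P(A|B')P(B') = 2/15*1/16 + 3/10*15/16 = 139/480
P(B|A) = P(A|B)P(B)/P(A) = (1/120)/(139/480) = 4/139

4/139


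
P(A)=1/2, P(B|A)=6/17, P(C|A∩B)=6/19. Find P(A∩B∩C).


P(A∩B∩C) = P(A) * P(B|A) * P(C|A∩B)
= 1/2 * 6/17 * 6/19
= 3/17 * 6/19 = 18/323

18/323


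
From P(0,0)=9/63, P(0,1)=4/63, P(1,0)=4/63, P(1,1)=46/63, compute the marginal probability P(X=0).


P(X=0) = P(0,0)+P(0,1) = 9/63 + 4/63 = 13/63

13/63


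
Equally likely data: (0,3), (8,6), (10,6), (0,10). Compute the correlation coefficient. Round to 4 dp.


Cov(X,Y) = -1.1250, Var(X) = 20.7500, Var(Y) = 6.1875
rho = Cov/(sqrt(VarX)*sqrt(VarY)) = -0.0993

-0.0993


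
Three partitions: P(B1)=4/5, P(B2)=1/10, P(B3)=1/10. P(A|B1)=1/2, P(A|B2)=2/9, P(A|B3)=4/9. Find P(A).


P(A) = P(A|B1)P(B1) + P(A|B2)P(B2) + P(A|B3)P(B3)
= 1/2*4/5 + 2/9*1/10 + 4/9*1/10
= 2/5 + 1/45 + 2/45 = 7/15

7/15


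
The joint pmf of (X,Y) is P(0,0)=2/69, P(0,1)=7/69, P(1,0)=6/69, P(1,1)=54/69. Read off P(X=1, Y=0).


Read from table: P(X=1, Y=0) = 6/69 = 2/23

2/23


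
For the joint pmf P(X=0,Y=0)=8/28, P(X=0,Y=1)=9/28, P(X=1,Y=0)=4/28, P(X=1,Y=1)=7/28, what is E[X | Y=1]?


P(Y=1) = 16/28
E[X|Y=1] = (0*9 + 1*7)/16 = 7/16

7/16


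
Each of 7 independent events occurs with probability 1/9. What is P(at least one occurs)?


P(at least one) = 1 - P(none)
P(none) = (1 - 1/9)^7 = (8/9)^7 = 2097152/4782969
P(at least one) = 1 - 2097152/4782969 = 2685817/4782969

2685817/4782969


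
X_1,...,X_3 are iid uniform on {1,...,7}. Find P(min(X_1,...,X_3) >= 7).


P(min >= 7) = P(all X_i >= 7) = (P(X_1 >= 7))^3
= (1/7)^3 = 1/343

1/343


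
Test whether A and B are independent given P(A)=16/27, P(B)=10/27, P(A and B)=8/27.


P(A)*P(B) = 16/27*10/27 = 160/729
P(A∩B) = 8/27 != 160/729, so not independent

No, A and B are not independent


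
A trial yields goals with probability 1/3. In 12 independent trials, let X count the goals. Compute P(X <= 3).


P(X<=3) = P(X=0) + P(X=1) + P(X=2) + P(X=3)
= 4096/531441 + 8192/177147 + 22528/177147 + 112640/531441
= 69632/177147

69632/177147


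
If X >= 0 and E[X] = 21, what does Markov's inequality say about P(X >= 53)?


Markov: P(X >= a) <= E[X]/a
P(X >= 53) <= 21/53

21/53


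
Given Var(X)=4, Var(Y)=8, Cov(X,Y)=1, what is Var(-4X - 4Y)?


Var(-4X - 4Y) = (-4)^2*Var(X) + (-4)^2*Var(Y) + 2*(-4)*(-4)*Cov(X,Y)
= 16*4 + 16*8 + 32*1
= 64 + 128 + 32 = 224

224


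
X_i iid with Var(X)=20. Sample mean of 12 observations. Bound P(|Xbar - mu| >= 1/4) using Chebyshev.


Var(Xbar) = Var(X)/n = 20/12
Chebyshev: P(|Xbar-mu| >= 1/4) <= Var(Xbar)/(1/4)^2 = (5/3)/(1/16) = 80/3
Bound exceeds 1, so trivial bound: 1

1


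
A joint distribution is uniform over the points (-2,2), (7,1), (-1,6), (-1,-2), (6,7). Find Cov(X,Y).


E[X]=9/5, E[Y]=14/5, E[XY]=41/5
Cov(X,Y) = E[XY] - E[X]E[Y] = 41/5 - 9/5*14/5 = 79/25

79/25


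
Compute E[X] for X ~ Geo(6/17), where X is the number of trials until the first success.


For geometric (trials until first success), E[X] = 1/p = 1/(6/17) = 17/6

17/6


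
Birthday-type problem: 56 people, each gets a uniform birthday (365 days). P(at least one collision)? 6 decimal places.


P(all different) = prod((365-i)/365 for i=0..55) = 0.011668
P(at least one match) = 1 - 0.011668 = 0.988332

0.988332


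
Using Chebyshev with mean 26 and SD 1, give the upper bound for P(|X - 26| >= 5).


k = 5/1 = 5
Chebyshev: P(|X-mu| >= k*sigma) <= 1/k^2 = 1/5^2 = 1/25

1/25


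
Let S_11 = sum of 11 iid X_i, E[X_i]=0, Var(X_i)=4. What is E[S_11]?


E[S_n] = n*E[X_1] = 11*0 = 0

0


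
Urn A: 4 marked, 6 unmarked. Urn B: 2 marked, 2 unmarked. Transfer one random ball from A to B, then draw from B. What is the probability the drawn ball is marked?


P(transfer marked) = 4/10 = 2/5; P(transfer unmarked) = 3/5
If marked transferred: Urn II has 3 marked of 5, so P(marked|marked moved) = 3/5
If unmarked transferred: Urn II has 2 marked of 5, so P(marked|unmarked moved) = 2/5
By total probability: P(marked) = 2/5*3/5 + 3/5*2/5 = 12/25

12/25


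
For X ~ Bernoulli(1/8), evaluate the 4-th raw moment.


For Bernoulli: X in {0,1}
E[X^4] = 0^4*(1-1/8) + 1^4*1/8 = 1/8

1/8


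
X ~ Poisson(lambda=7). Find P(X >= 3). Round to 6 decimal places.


P(X>=3) = 1 - P(X<=2) = 1 - (e^(-7)*7^0/0! + e^(-7)*7^1/1! + e^(-7)*7^2/2!)
≈ 1 - (0.0009118820 + 0.0063831738 + 0.0223411082)
= 1 - 0.0296361640 = 0.9703638360
≈ 0.970364

0.970364


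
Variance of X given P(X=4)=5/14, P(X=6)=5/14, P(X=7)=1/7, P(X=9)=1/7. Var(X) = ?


E[X] = 41/7, E[X^2] = 260/7
Var(X) = E[X^2] - (E[X])^2 = 260/7 - (41/7)^2 = 139/49

139/49


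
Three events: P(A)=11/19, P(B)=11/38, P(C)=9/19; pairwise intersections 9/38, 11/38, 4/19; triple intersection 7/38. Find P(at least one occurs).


P(A∪B∪C) = P(A)+P(B)+P(C) - P(AB)-P(AC)-P(BC) + P(ABC)
= 11/19+11/38+9/19 - 9/38-11/38-4/19 + 7/38
= 15/19

15/19


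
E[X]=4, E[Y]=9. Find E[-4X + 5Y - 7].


E[-4X + 5Y - 7] = -4*E[X] + 5*E[Y] - 7
= (-4)*(4) + (5)*(9) + (-7)
= -16 + 45 - 7 = 22

22


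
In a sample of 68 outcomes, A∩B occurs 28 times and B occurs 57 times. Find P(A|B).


P(A|B) = P(A∩B)/P(B) = (28/68)/(57/68) = 28/57

28/57


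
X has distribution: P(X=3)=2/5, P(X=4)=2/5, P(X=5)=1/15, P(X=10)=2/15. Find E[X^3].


E[X^3] = sum(g(x)*P(x))
= 27*2/5 + 64*2/5 + 125*1/15 + 1000*2/15
= 2671/15

2671/15


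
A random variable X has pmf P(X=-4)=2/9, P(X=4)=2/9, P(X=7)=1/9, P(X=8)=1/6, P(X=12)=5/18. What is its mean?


E[X] = sum(x * P(x))
= -4*2/9 + 4*2/9 + 7*1/9 + 8*1/6 + 12*5/18
= 49/9

49/9


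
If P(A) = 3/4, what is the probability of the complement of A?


P(A') = 1 - P(A) = 1 - 3/4 = 1/4

1/4


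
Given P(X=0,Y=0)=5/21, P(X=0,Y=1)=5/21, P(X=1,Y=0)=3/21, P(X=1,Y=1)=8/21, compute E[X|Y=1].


P(Y=1) = 13/21
E[X|Y=1] = (0*5 + 1*8)/13 = 8/13

8/13


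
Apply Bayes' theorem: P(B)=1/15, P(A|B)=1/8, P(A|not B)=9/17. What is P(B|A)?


P(A) = P(A|B)P(B) + P(A|B')P(B') = 1/8*1/15 + 9/17*14/15 = 205/408
P(B|A) = P(A|B)P(B)/P(A) = (1/120)/(205/408) = 17/1025

17/1025


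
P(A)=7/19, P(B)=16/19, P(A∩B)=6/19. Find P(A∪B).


P(A∪B) = P(A) + P(B) - P(A∩B)
= 7/19 + 16/19 - 6/19 = 17/19

17/19


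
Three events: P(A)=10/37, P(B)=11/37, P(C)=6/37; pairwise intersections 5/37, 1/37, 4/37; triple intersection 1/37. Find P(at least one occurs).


P(A∪B∪C) = P(A)+P(B)+P(C) - P(AB)-P(AC)-P(BC) + P(ABC)
= 10/37+11/37+6/37 - 5/37-1/37-4/37 + 1/37
= 18/37

18/37


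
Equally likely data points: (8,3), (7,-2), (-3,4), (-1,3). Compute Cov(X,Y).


E[X]=11/4, E[Y]=2, E[XY]=-5/4
Cov(X,Y) = E[XY] - E[X]E[Y] = -5/4 - 11/4*2 = -27/4

-27/4


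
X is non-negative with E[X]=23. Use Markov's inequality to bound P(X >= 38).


Markov: P(X >= a) <= E[X]/a
P(X >= 38) <= 23/38

23/38


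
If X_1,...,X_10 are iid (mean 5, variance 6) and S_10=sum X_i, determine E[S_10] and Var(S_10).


E[S_n] = n*mu = 10*5 = 50
Var(S_n) = n*sigma^2 = 10*6 = 60

E[S_10]=50, Var(S_10)=60


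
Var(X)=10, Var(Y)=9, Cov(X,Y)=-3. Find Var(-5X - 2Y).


Var(-5X - 2Y) = (-5)^2*Var(X) + (-2)^2*Var(Y) + 2*(-5)*(-2)*Cov(X,Y)
= 25*10 + 4*9 + 20*(-3)
= 250 + 36 - 60 = 226

226


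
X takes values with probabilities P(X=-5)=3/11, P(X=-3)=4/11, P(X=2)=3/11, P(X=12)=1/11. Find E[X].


E[X] = sum(x * P(x))
= -5*3/11 - 3*4/11 + 2*3/11 + 12*1/11
= -9/11

-9/11


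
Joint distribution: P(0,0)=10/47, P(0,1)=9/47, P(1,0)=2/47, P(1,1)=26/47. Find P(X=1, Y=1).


Read from table: P(X=1, Y=1) = 26/47

26/47


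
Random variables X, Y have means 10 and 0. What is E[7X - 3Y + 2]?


E[7X - 3Y + 2] = 7*E[X] - 3*E[Y] + 2
= (7)*(10) + (-3)*(0) + (2)
= 70 + 0 + 2 = 72

72


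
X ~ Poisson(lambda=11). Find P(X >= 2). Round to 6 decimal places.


P(X>=2) = 1 - P(X<=1) = 1 - (e^(-11)*11^0/0! + e^(-11)*11^1/1!)
≈ 1 - (0.0000167017 + 0.0001837187)
= 1 - 0.0002004204 = 0.9997995796
≈ 0.999800

0.999800


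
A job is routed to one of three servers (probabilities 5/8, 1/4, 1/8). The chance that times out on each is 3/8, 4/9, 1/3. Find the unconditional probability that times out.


P(A) = P(A|B1)P(B1) + P(A|B2)P(B2) + P(A|B3)P(B3)
= 3/8*5/8 + 4/9*1/4 + 1/3*1/8
= 15/64 + 1/9 + 1/24 = 223/576

223/576


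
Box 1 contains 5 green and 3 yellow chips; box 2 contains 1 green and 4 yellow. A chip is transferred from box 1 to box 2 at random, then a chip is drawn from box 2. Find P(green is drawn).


P(transfer green) = 5/8; P(transfer yellow) = 3/8
If green transferred: Urn II has 2 green of 6, so P(green|green moved) = 1/3
If yellow transferred: Urn II has 1 green of 6, so P(green|yellow moved) = 1/6
By total probability: P(green) = 5/8*1/3 + 3/8*1/6 = 13/48

13/48


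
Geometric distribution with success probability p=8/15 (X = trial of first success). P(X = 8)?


P(X=8) = (1-p)^7 * p = (7/15)^7 * 8/15
= 823543/170859375 * 8/15 = 6588344/2562890625

6588344/2562890625


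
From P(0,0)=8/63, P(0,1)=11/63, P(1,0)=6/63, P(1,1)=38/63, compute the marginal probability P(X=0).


P(X=0) = P(0,0)+P(0,1) = 8/63 + 11/63 = 19/63

19/63


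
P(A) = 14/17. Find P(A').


P(A') = 1 - P(A) = 1 - 14/17 = 3/17

3/17


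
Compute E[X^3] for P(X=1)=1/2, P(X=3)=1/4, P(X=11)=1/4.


E[X^3] = sum(g(x)*P(x))
= 1*1/2 + 27*1/4 + 1331*1/4
= 340

340


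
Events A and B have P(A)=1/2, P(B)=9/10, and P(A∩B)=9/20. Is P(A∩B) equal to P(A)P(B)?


P(A)*P(B) = 1/2*9/10 = 9/20
P(A∩B) = 9/20, which equals P(A)P(B), so independent

Yes, A and B are independent


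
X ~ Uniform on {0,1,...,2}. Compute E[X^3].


E[X^3] = (1/3) * sum(x^3 for x=0..2)
= 9/3 = 3

3


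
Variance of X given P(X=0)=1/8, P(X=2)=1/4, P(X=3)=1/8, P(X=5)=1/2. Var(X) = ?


E[X] = 27/8, E[X^2] = 117/8
Var(X) = E[X^2] - (E[X])^2 = 117/8 - (27/8)^2 = 207/64

207/64


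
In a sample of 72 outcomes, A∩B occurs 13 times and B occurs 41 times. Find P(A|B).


P(A|B) = P(A∩B)/P(B) = (13/72)/(41/72) = 13/41

13/41


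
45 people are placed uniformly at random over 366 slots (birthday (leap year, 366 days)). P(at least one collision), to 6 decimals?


P(all different) = prod((366-i)/366 for i=0..44) = 0.059503
P(at least one match) = 1 - 0.059503 = 0.940497

0.940497


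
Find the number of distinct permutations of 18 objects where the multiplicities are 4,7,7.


18! = 6402373705728000
Denominator: 4!=24 * 7!=5040 * 7!=5040
Coefficient = 6402373705728000 / 609638400 = 10501920

10501920


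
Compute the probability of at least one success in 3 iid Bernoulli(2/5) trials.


P(at least one) = 1 - P(none)
P(none) = (1 - 2/5)^3 = (3/5)^3 = 27/125
P(at least one) = 1 - 27/125 = 98/125

98/125


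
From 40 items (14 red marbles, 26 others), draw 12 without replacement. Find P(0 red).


P(X=0) = C(14,0)*C(26,12) / C(40,12)
= 1*9657700 / 5586853480
= 9657700/5586853480 = 115/66526

115/66526


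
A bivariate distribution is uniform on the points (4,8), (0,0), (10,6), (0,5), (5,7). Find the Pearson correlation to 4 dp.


Cov(X,Y) = 5.6400, Var(X) = 13.7600, Var(Y) = 7.7600
rho = Cov/(sqrt(VarX)*sqrt(VarY)) = 0.5458

0.5458


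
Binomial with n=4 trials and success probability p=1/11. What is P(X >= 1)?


P(X>=1) = P(X=1) + P(X=2) + P(X=3) + P(X=4)
= 4000/14641 + 600/14641 + 40/14641 + 1/14641
= 4641/14641

4641/14641


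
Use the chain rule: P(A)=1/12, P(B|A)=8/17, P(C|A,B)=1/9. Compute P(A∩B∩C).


P(A∩B∩C) = P(A) * P(B|A) * P(C|A∩B)
= 1/12 * 8/17 * 1/9
= 2/51 * 1/9 = 2/459

2/459


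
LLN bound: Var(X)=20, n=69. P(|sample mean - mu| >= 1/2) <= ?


Var(Xbar) = Var(X)/n = 20/69
Chebyshev: P(|Xbar-mu| >= 1/2) <= Var(Xbar)/(1/2)^2 = (20/69)/(1/4) = 80/69
Bound exceeds 1, so trivial bound: 1

1


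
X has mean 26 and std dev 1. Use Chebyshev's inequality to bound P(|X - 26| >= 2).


k = 2/1 = 2
Chebyshev: P(|X-mu| >= k*sigma) <= 1/k^2 = 1/2^2 = 1/4

1/4


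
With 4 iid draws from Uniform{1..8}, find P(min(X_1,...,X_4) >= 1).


P(min >= 1) = P(all X_i >= 1) = (P(X_1 >= 1))^4
= (8/8)^4 = 1^4 = 1

1


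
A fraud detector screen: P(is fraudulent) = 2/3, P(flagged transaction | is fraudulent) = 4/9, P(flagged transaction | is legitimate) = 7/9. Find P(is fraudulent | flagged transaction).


P(A) = P(A|B)P(B) + P(A|B')P(B') = 4/9*2/3 + 7/9*1/3 = 5/9
P(B|A) = P(A|B)P(B)/P(A) = (8/27)/(5/9) = 8/15

8/15


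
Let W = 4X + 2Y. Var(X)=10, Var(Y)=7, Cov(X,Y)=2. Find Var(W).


Var(4X + 2Y) = 4^2*Var(X) + 2^2*Var(Y) + 2*4*2*Cov(X,Y)
= 16*10 + 4*7 + 16*2
= 160 + 28 + 32 = 220

220


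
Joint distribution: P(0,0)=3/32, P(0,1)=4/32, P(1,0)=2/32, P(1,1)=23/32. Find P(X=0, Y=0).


Read from table: P(X=0, Y=0) = 3/32

3/32


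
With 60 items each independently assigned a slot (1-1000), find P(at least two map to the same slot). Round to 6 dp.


P(all different) = prod((1000-i)/1000 for i=0..59) = 0.164279
P(at least one match) = 1 - 0.164279 = 0.835721

0.835721


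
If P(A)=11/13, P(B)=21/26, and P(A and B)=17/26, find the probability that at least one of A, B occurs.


P(A∪B) = P(A) + P(B) - P(A∩B)
= 11/13 + 21/26 - 17/26 = 1

1


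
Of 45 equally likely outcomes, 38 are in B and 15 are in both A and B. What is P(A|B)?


P(A|B) = P(A∩B)/P(B) = (15/45)/(38/45) = 15/38

15/38


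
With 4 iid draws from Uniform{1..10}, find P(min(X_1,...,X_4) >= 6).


P(min >= 6) = P(all X_i >= 6) = (P(X_1 >= 6))^4
= (5/10)^4 = (1/2)^4 = 1/16

1/16


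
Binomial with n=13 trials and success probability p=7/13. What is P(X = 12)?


P(X=12) = C(13,12) * p^12 * (1-p)^1
= 13 * 13841287201/23298085122481 * 6/13
= 83047723206/23298085122481

83047723206/23298085122481


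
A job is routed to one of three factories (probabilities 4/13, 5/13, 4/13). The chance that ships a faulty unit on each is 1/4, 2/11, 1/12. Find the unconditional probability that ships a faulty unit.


P(A) = P(A|B1)P(B1) + P(A|B2)P(B2) + P(A|B3)P(B3)
= 1/4*4/13 + 2/11*5/13 + 1/12*4/13
= 1/13 + 10/143 + 1/39 = 74/429

74/429


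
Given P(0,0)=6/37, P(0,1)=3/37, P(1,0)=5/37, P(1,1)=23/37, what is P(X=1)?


P(X=1) = P(1,0)+P(1,1) = 5/37 + 23/37 = 28/37

28/37


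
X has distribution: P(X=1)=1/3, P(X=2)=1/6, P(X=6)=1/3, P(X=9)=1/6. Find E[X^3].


E[X^3] = sum(g(x)*P(x))
= 1*1/3 + 8*1/6 + 216*1/3 + 729*1/6
= 1171/6

1171/6


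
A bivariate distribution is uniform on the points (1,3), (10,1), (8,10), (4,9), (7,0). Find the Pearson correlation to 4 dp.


Cov(X,Y) = -1.8000, Var(X) = 10.0000, Var(Y) = 17.0400
rho = Cov/(sqrt(VarX)*sqrt(VarY)) = -0.1379

-0.1379


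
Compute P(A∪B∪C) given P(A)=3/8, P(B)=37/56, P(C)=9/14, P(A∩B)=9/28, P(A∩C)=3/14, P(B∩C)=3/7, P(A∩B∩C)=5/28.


P(A∪B∪C) = P(A)+P(B)+P(C) - P(AB)-P(AC)-P(BC) + P(ABC)
= 3/8+37/56+9/14 - 9/28-3/14-3/7 + 5/28
= 25/28

25/28


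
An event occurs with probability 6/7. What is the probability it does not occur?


P(A') = 1 - P(A) = 1 - 6/7 = 1/7

1/7


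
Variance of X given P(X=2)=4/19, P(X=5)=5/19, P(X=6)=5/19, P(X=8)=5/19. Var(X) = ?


E[X] = 103/19, E[X^2] = 641/19
Var(X) = E[X^2] - (E[X])^2 = 641/19 - (103/19)^2 = 1570/361

1570/361


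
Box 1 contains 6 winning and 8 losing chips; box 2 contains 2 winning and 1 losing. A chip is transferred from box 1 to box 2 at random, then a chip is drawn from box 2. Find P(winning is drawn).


P(transfer winning) = 6/14 = 3/7; P(transfer losing) = 4/7
If winning transferred: Urn II has 3 winning of 4, so P(winning|winning moved) = 3/4
If losing transferred: Urn II has 2 winning of 4, so P(winning|losing moved) = 1/2
By total probability: P(winning) = 3/7*3/4 + 4/7*1/2 = 17/28

17/28


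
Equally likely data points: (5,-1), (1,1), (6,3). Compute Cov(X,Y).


E[X]=4, E[Y]=1, E[XY]=14/3
Cov(X,Y) = E[XY] - E[X]E[Y] = 14/3 - 4*1 = 2/3

2/3


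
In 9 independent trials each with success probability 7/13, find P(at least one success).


P(at least one) = 1 - P(none)
P(none) = (1 - 7/13)^9 = (6/13)^9 = 10077696/10604499373
P(at least one) = 1 - 10077696/10604499373 = 10594421677/10604499373

10594421677/10604499373


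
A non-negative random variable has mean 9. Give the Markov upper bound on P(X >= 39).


Markov: P(X >= a) <= E[X]/a
P(X >= 39) <= 9/39 = 3/13

3/13


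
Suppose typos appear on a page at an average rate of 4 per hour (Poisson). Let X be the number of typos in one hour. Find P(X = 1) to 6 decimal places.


P(X=1) = e^(-4) * 4^1 / 1!
≈ 0.01831563889 * 4 / 1
≈ 0.073263

0.073263


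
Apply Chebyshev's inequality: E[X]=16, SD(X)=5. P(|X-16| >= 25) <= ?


k = 25/5 = 5
Chebyshev: P(|X-mu| >= k*sigma) <= 1/k^2 = 1/5^2 = 1/25

1/25


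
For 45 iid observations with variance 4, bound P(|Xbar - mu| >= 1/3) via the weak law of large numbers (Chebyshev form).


Var(Xbar) = Var(X)/n = 4/45
Chebyshev: P(|Xbar-mu| >= 1/3) <= Var(Xbar)/(1/3)^2 = (4/45)/(1/9) = 4/5

4/5


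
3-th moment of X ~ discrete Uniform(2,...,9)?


E[X^3] = (1/8) * sum(x^3 for x=2..9)
= 2024/8 = 253

253


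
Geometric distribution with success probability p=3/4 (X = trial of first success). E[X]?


For geometric (trials until first success), E[X] = 1/p = 1/(3/4) = 4/3

4/3


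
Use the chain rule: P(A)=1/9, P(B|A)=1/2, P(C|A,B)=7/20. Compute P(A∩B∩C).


P(A∩B∩C) = P(A) * P(B|A) * P(C|A∩B)
= 1/9 * 1/2 * 7/20
= 1/18 * 7/20 = 7/360

7/360


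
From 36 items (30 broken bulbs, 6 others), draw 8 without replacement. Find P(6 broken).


P(X=6) = C(30,6)*C(6,2) / C(36,8)
= 593775*15 / 30260340
= 8906625/30260340 = 6825/23188

6825/23188


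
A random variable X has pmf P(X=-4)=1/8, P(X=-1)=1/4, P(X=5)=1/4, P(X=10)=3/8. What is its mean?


E[X] = sum(x * P(x))
= -4*1/8 - 1*1/4 + 5*1/4 + 10*3/8
= 17/4

17/4


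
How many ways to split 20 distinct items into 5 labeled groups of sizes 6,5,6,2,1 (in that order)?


20! = 2432902008176640000
Denominator: 6!=720 * 5!=120 * 6!=720 * 2!=2 * 1!=1
Coefficient = 2432902008176640000 / 124416000 = 19554575040

19554575040


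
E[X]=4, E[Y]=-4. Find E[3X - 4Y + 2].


E[3X - 4Y + 2] = 3*E[X] - 4*E[Y] + 2
= (3)*(4) + (-4)*(-4) + (2)
= 12 + 16 + 2 = 30

30


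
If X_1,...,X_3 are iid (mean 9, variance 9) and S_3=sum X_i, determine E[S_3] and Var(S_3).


E[S_n] = n*mu = 3*9 = 27
Var(S_n) = n*sigma^2 = 3*9 = 27

E[S_3]=27, Var(S_3)=27


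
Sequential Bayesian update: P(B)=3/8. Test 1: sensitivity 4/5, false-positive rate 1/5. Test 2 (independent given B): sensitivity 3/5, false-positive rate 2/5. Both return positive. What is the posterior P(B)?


After test 1: P(+) = 4/5*3/8 + 1/5*5/8 = 17/40
P(B|+) = (3/10)/(17/40) = 12/17
After test 2 (use post1 as new prior): P(+) = 3/5*12/17 + 2/5*5/17 = 46/85
P(B|+,+) = (36/85)/(46/85) = 18/23

18/23


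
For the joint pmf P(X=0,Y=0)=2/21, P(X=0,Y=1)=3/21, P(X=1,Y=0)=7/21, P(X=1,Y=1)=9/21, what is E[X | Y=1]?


P(Y=1) = 12/21
E[X|Y=1] = (0*3 + 1*9)/12 = 9/12 = 3/4

3/4


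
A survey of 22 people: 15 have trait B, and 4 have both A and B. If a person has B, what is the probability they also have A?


P(A|B) = P(A∩B)/P(B) = (4/22)/(15/22) = 4/15

4/15


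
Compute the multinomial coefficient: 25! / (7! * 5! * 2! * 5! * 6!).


25! = 15511210043330985984000000
Denominator: 7!=5040 * 5!=120 * 2!=2 * 5!=120 * 6!=720
Coefficient = 15511210043330985984000000 / 104509440000 = 148419224553600

148419224553600


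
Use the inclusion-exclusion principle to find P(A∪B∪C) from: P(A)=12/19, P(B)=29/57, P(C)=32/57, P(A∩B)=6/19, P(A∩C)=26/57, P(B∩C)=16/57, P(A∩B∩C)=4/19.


P(A∪B∪C) = P(A)+P(B)+P(C) - P(AB)-P(AC)-P(BC) + P(ABC)
= 12/19+29/57+32/57 - 6/19-26/57-16/57 + 4/19
= 49/57

49/57


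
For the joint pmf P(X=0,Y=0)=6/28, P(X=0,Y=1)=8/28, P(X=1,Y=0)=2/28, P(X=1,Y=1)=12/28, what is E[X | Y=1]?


P(Y=1) = 20/28
E[X|Y=1] = (0*8 + 1*12)/20 = 12/20 = 3/5

3/5


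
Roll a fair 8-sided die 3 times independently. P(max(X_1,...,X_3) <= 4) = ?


P(max <= 4) = P(all X_i <= 4) = (P(X_1 <= 4))^3
= (4/8)^3 = (1/2)^3 = 1/8

1/8


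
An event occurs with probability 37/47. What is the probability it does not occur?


P(A') = 1 - P(A) = 1 - 37/47 = 10/47

10/47


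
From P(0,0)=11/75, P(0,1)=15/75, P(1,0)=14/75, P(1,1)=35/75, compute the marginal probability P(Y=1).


P(Y=1) = P(0,1)+P(1,1) = 15/75 + 35/75 = 50/75 = 2/3

2/3


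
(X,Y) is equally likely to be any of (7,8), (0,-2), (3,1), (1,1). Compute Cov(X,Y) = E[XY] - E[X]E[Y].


E[X]=11/4, E[Y]=2, E[XY]=15
Cov(X,Y) = E[XY] - E[X]E[Y] = 15 - 11/4*2 = 19/2

19/2


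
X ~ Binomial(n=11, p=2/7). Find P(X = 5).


P(X=5) = C(11,5) * p^5 * (1-p)^6
= 462 * 32/16807 * 15625/117649
= 33000000/282475249

33000000/282475249


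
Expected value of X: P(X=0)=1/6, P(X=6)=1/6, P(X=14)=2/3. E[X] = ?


E[X] = sum(x * P(x))
= 0*1/6 + 6*1/6 + 14*2/3
= 31/3

31/3


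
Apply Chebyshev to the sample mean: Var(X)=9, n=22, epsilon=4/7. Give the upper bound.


Var(Xbar) = Var(X)/n = 9/22
Chebyshev: P(|Xbar-mu| >= 4/7) <= Var(Xbar)/(4/7)^2 = (9/22)/(16/49) = 441/352
Bound exceeds 1, so trivial bound: 1

1


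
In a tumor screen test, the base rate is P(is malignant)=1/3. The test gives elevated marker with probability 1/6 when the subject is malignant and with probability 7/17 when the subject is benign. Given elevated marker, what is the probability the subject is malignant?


P(A) = P(A|B)P(B) + P(A|B')P(B') = 1/6*1/3 + 7/17*2/3 = 101/306
P(B|A) = P(A|B)P(B)/P(A) = (1/18)/(101/306) = 17/101

17/101


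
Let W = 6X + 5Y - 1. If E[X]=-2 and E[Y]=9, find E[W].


E[6X + 5Y - 1] = 6*E[X] + 5*E[Y] - 1
= (6)*(-2) + (5)*(9) + (-1)
= -12 + 45 - 1 = 32

32


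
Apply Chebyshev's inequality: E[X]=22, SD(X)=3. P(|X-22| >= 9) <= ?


k = 9/3 = 3
Chebyshev: P(|X-mu| >= k*sigma) <= 1/k^2 = 1/3^2 = 1/9

1/9


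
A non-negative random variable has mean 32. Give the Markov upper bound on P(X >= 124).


Markov: P(X >= a) <= E[X]/a
P(X >= 124) <= 32/124 = 8/31

8/31


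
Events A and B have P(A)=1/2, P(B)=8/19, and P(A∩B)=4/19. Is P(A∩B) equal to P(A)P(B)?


P(A)*P(B) = 1/2*8/19 = 4/19
P(A∩B) = 4/19, which equals P(A)P(B), so independent

Yes, A and B are independent


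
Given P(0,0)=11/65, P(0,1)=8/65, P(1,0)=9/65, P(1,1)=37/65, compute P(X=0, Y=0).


Read from table: P(X=0, Y=0) = 11/65

11/65


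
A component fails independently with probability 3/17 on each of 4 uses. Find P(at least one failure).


P(at least one) = 1 - P(none)
P(none) = (1 - 3/17)^4 = (14/17)^4 = 38416/83521
P(at least one) = 1 - 38416/83521 = 45105/83521

45105/83521


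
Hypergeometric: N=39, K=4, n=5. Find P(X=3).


P(X=3) = C(4,3)*C(35,2) / C(39,5)
= 4*595 / 575757
= 2380/575757 = 340/82251

340/82251


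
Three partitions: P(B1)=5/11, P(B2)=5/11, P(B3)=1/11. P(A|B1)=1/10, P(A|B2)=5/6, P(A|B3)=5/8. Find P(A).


P(A) = P(A|B1)P(B1) + P(A|B2)P(B2) + P(A|B3)P(B3)
= 1/10*5/11 + 5/6*5/11 + 5/8*1/11
= 1/22 + 25/66 + 5/88 = 127/264

127/264


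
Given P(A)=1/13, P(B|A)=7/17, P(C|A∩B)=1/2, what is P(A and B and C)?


P(A∩B∩C) = P(A) * P(B|A) * P(C|A∩B)
= 1/13 * 7/17 * 1/2
= 7/221 * 1/2 = 7/442

7/442


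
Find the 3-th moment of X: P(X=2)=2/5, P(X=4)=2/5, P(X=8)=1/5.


E[X^3] = sum(x^3 * P(x))
= 8*2/5 + 64*2/5 + 512*1/5
= 656/5

656/5


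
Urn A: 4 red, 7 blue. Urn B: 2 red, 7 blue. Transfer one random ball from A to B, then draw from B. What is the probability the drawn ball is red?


P(transfer red) = 4/11; P(transfer blue) = 7/11
If red transferred: Urn II has 3 red of 10, so P(red|red moved) = 3/10
If blue transferred: Urn II has 2 red of 10, so P(red|blue moved) = 1/5
By total probability: P(red) = 4/11*3/10 + 7/11*1/5 = 13/55

13/55


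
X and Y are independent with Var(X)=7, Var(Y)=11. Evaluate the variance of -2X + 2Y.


Independence => Cov(X,Y)=0
Var(-2X + 2Y) = (-2)^2*Var(X) + 2^2*Var(Y)
= 4*7 + 4*11 = 72

72


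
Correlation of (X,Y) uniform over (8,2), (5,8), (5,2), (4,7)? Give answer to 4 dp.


Cov(X,Y) = -2.6250, Var(X) = 2.2500, Var(Y) = 7.6875
rho = Cov/(sqrt(VarX)*sqrt(VarY)) = -0.6312

-0.6312


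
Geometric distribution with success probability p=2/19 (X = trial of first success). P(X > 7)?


P(X > 7) = P(first 7 trials all fail) = (1-p)^7 = (17/19)^7 = 410338673/893871739

410338673/893871739


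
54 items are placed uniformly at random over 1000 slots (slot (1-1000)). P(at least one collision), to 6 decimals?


P(all different) = prod((1000-i)/1000 for i=0..53) = 0.232882
P(at least one match) = 1 - 0.232882 = 0.767118

0.767118


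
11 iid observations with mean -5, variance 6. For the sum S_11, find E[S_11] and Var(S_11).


E[S_n] = n*mu = 11*-5 = -55
Var(S_n) = n*sigma^2 = 11*6 = 66

E[S_11]=-55, Var(S_11)=66


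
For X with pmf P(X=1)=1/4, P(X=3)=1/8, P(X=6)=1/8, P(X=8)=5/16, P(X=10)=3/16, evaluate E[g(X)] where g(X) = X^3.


E[X^3] = sum(g(x)*P(x))
= 1*1/4 + 27*1/8 + 216*1/8 + 512*5/16 + 1000*3/16
= 3025/8

3025/8


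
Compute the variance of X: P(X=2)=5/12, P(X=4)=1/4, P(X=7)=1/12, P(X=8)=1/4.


E[X] = 53/12, E[X^2] = 103/4
Var(X) = E[X^2] - (E[X])^2 = 103/4 - (53/12)^2 = 899/144

899/144


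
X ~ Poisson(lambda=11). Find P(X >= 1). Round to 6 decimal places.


P(X>=1) = 1 - P(X<=0) = 1 - (e^(-11)*11^0/0!)
≈ 1 - 0.0000167017 = 0.9999832983
≈ 0.999983

0.999983


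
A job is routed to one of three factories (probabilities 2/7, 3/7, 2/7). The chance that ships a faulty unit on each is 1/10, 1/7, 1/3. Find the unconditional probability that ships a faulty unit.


P(A) = P(A|B1)P(B1) + P(A|B2)P(B2) + P(A|B3)P(B3)
= 1/10*2/7 + 1/7*3/7 + 1/3*2/7
= 1/35 + 3/49 + 2/21 = 136/735

136/735


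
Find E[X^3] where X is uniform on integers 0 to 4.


E[X^3] = (1/5) * sum(x^3 for x=0..4)
= 100/5 = 20

20


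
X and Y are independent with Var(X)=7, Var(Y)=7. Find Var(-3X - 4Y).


Independence => Cov(X,Y)=0
Var(-3X - 4Y) = (-3)^2*Var(X) + (-4)^2*Var(Y)
= 9*7 + 16*7 = 175

175


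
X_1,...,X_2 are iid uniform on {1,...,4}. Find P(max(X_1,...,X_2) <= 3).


P(max <= 3) = P(all X_i <= 3) = (P(X_1 <= 3))^2
= (3/4)^2 = 9/16

9/16
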